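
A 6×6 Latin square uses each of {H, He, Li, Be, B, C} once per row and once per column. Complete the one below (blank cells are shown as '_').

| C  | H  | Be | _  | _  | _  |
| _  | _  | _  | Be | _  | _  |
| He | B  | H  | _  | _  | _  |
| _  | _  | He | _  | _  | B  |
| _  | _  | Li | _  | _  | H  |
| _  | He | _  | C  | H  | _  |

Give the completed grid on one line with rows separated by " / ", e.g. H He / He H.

C H Be B He Li / H Li C Be B He / He B H Li Be C / Be C He H Li B / B Be Li He C H / Li He B C H Be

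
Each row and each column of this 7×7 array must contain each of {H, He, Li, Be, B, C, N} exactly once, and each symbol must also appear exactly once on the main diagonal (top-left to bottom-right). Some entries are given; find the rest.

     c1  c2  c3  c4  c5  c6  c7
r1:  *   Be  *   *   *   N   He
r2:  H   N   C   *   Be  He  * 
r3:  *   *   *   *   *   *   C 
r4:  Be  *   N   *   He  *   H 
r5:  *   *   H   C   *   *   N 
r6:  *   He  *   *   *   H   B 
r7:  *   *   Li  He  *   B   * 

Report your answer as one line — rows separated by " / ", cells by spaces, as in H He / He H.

Cell (r1,c3): row 1 has {He,Be,N}; column 3 has {H,Li,C,N} → B.
Cell (r2,c7): row 2 has {H,He,Be,C,N}; column 7 has {H,He,B,C,N} → Li.
Cell (r6,c3): row 6 has {H,He,B}; column 3 has {H,Li,B,C,N} → Be.
Cell (r7,c7): row 7 has {He,Li,B}; column 7 has {H,He,Li,B,C,N}; the diagonal has {H,N} → Be.
Cell (r2,c4): row 2 has {H,He,Li,Be,C,N}; column 4 has {He,C} → B.
Cell (r3,c3): row 3 has {C}; column 3 has {H,Li,Be,B,C,N}; the diagonal has {H,Be,N} → He.
Cell (r4,c4): row 4 has {H,He,Be,N}; column 4 has {He,B,C}; the diagonal has {H,He,Be,N} → Li.
Cell (r4,c6): row 4 has {H,He,Li,Be,N}; column 6 has {H,He,B,N} → C.
Cell (r5,c5): row 5 has {H,C,N}; column 5 has {He,Be}; the diagonal has {H,He,Li,Be,N} → B.
Cell (r6,c4): row 6 has {H,He,Be,B}; column 4 has {He,Li,B,C} → N.
Cell (r1,c1): row 1 has {He,Be,B,N}; column 1 has {H,Be}; the diagonal has {H,He,Li,Be,B,N} → C.
Cell (r1,c4): row 1 has {He,Be,B,C,N}; column 4 has {He,Li,B,C,N} → H.
Cell (r1,c5): row 1 has {H,He,Be,B,C,N}; column 5 has {He,Be,B} → Li.
Cell (r3,c4): row 3 has {He,C}; column 4 has {H,He,Li,B,C,N} → Be.
Cell (r3,c6): row 3 has {He,Be,C}; column 6 has {H,He,B,C,N} → Li.
Cell (r4,c2): row 4 has {H,He,Li,Be,C,N}; column 2 has {He,Be,N} → B.
Cell (r5,c2): row 5 has {H,B,C,N}; column 2 has {He,Be,B,N} → Li.
Cell (r5,c6): row 5 has {H,Li,B,C,N}; column 6 has {H,He,Li,B,C,N} → Be.
Cell (r6,c1): row 6 has {H,He,Be,B,N}; column 1 has {H,Be,C} → Li.
Cell (r6,c5): row 6 has {H,He,Li,Be,B,N}; column 5 has {He,Li,Be,B} → C.
Cell (r7,c1): row 7 has {He,Li,Be,B}; column 1 has {H,Li,Be,C} → N.
Cell (r7,c5): row 7 has {He,Li,Be,B,N}; column 5 has {He,Li,Be,B,C} → H.
Cell (r3,c1): row 3 has {He,Li,Be,C}; column 1 has {H,Li,Be,C,N} → B.
Cell (r3,c2): row 3 has {He,Li,Be,B,C}; column 2 has {He,Li,Be,B,N} → H.
Cell (r3,c5): row 3 has {H,He,Li,Be,B,C}; column 5 has {H,He,Li,Be,B,C} → N.
Cell (r5,c1): row 5 has {H,Li,Be,B,C,N}; column 1 has {H,Li,Be,B,C,N} → He.
Cell (r7,c2): row 7 has {H,He,Li,Be,B,N}; column 2 has {H,He,Li,Be,B,N} → C.

C Be B H Li N He / H N C B Be He Li / B H He Be N Li C / Be B N Li He C H / He Li H C B Be N / Li He Be N C H B / N C Li He H B Be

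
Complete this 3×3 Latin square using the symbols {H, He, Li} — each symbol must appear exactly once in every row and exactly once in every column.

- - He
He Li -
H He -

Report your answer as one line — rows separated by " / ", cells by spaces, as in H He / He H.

Cell (r1,c1): row 1 has {He}; column 1 has {H,He} → Li.
Cell (r1,c2): row 1 has {He,Li}; column 2 has {He,Li} → H.
Cell (r2,c3): row 2 has {He,Li}; column 3 has {He} → H.
Cell (r3,c3): row 3 has {H,He}; column 3 has {H,He} → Li.

Li H He / He Li H / H He Li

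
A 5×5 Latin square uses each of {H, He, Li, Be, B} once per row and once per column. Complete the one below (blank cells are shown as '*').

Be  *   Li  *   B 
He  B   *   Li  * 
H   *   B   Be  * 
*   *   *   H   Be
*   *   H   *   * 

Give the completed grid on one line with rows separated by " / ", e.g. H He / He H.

(r1,c4) = He
(r2,c3) = Be
(r2,c5) = H
(r4,c3) = He
(r5,c4) = B
(r1,c2) = H
(r4,c2) = Li
(r5,c1) = Li
(r5,c5) = He
(r3,c2) = He
(r3,c5) = Li
(r4,c1) = B
(r5,c2) = Be

Be H Li He B / He B Be Li H / H He B Be Li / B Li He H Be / Li Be H B He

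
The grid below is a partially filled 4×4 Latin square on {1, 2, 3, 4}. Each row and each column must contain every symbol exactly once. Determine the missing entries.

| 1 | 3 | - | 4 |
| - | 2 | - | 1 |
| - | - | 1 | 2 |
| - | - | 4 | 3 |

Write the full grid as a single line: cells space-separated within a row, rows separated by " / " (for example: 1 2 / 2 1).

1 3 2 4 / 4 2 3 1 / 3 4 1 2 / 2 1 4 3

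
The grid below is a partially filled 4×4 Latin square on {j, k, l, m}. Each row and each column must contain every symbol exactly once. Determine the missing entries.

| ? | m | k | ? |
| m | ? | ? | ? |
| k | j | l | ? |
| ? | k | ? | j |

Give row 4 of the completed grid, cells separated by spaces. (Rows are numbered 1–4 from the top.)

l k m j

row 1 has {k,m}; column 4 has {j} — only l is left for (r1,c4).
row 2 has {m}; column 2 has {j,k,m} — only l is left for (r2,c2).
row 2 has {l,m}; column 3 has {k,l} — only j is left for (r2,c3).
row 2 has {j,l,m}; column 4 has {j,l} — only k is left for (r2,c4).
row 3 has {j,k,l}; column 4 has {j,k,l} — only m is left for (r3,c4).
row 4 has {j,k}; column 1 has {k,m} — only l is left for (r4,c1).
row 4 has {j,k,l}; column 3 has {j,k,l} — only m is left for (r4,c3).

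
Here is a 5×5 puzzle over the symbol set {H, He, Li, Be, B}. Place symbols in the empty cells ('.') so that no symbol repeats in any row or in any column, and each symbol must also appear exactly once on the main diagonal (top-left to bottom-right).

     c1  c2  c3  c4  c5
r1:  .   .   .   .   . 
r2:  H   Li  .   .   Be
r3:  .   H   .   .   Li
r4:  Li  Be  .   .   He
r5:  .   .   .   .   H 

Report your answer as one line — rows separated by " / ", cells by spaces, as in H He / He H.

Be He Li H B / H Li B He Be / B H He Be Li / Li Be H B He / He B Be Li H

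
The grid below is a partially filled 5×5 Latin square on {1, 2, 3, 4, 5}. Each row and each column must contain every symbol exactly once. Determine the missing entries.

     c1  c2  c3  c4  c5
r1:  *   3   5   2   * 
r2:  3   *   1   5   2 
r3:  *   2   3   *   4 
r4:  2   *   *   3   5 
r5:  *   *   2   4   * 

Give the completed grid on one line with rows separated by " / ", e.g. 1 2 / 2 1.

4 3 5 2 1 / 3 4 1 5 2 / 5 2 3 1 4 / 2 1 4 3 5 / 1 5 2 4 3

(r1,c5) = 1
(r2,c2) = 4
(r3,c4) = 1
(r4,c2) = 1
(r4,c3) = 4
(r5,c2) = 5
(r5,c5) = 3
(r1,c1) = 4
(r3,c1) = 5
(r5,c1) = 1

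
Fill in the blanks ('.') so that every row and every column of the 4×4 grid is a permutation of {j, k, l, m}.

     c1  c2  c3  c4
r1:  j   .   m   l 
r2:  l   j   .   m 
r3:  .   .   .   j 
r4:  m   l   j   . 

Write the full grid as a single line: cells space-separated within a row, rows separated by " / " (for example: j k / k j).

(r1,c2) = k
(r2,c3) = k
(r3,c1) = k
(r3,c2) = m
(r3,c3) = l
(r4,c4) = k

j k m l / l j k m / k m l j / m l j k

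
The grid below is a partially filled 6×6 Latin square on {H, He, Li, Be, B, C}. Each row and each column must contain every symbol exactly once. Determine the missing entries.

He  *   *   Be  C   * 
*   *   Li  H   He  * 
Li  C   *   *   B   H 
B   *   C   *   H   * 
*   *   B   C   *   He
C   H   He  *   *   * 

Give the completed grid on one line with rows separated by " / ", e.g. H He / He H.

He Li H Be C B / Be B Li H He C / Li C Be He B H / B He C Li H Be / H Be B C Li He / C H He B Be Li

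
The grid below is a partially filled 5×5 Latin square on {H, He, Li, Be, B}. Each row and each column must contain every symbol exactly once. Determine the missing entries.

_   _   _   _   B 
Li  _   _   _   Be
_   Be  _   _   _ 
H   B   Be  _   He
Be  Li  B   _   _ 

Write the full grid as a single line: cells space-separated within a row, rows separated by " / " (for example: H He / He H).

(r1,c1) = He
(r1,c2) = H
(r1,c3) = Li
(r1,c4) = Be
(r2,c2) = He
(r2,c3) = H
(r2,c4) = B
(r3,c1) = B
(r3,c3) = He
(r4,c4) = Li
(r5,c5) = H
(r3,c4) = H
(r3,c5) = Li
(r5,c4) = He

He H Li Be B / Li He H B Be / B Be He H Li / H B Be Li He / Be Li B He H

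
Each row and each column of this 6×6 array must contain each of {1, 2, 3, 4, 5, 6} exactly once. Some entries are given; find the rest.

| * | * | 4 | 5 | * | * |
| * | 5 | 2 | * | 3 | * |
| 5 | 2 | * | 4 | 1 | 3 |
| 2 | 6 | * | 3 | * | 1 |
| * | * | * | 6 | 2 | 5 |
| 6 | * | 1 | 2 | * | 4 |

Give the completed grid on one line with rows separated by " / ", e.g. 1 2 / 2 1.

(r1,c5) = 6
(r1,c6) = 2
(r2,c4) = 1
(r2,c6) = 6
(r3,c3) = 6
(r4,c3) = 5
(r4,c5) = 4
(r5,c3) = 3
(r6,c2) = 3
(r6,c5) = 5
(r1,c2) = 1
(r2,c1) = 4
(r5,c1) = 1
(r5,c2) = 4
(r1,c1) = 3

3 1 4 5 6 2 / 4 5 2 1 3 6 / 5 2 6 4 1 3 / 2 6 5 3 4 1 / 1 4 3 6 2 5 / 6 3 1 2 5 4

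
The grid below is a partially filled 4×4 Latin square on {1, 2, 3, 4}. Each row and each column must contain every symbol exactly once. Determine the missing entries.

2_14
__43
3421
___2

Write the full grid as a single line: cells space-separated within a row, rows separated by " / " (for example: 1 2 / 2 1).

row 1 has {1,2,4}; column 2 has {4} — only 3 is left for (r1,c2).
row 2 has {3,4}; column 1 has {2,3} — only 1 is left for (r2,c1).
row 2 has {1,3,4}; column 2 has {3,4} — only 2 is left for (r2,c2).
row 4 has {2}; column 1 has {1,2,3} — only 4 is left for (r4,c1).
row 4 has {2,4}; column 2 has {2,3,4} — only 1 is left for (r4,c2).
row 4 has {1,2,4}; column 3 has {1,2,4} — only 3 is left for (r4,c3).

2 3 1 4 / 1 2 4 3 / 3 4 2 1 / 4 1 3 2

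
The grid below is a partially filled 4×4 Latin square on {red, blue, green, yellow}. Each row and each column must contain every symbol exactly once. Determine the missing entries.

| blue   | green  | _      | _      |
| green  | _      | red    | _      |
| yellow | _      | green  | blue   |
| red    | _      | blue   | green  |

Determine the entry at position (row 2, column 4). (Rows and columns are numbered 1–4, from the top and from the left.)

yellow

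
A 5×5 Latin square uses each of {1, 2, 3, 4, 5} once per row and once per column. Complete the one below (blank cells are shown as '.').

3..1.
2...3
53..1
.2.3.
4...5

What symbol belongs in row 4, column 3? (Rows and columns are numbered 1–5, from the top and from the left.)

(r4,c1) = 1
(r4,c5) = 4
(r5,c2) = 1
(r5,c4) = 2
(r1,c5) = 2
(r3,c4) = 4
(r4,c3) = 5

5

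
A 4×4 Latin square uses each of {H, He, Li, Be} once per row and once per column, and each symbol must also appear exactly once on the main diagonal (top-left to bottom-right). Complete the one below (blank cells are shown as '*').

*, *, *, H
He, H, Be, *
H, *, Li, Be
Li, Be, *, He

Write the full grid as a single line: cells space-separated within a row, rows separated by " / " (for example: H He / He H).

Be Li He H / He H Be Li / H He Li Be / Li Be H He

At row 1, column 1: row 1 has {H}; column 1 has {H,He,Li}; the diagonal has {H,He,Li}; that leaves Be.
At row 1, column 3: row 1 has {H,Be}; column 3 has {Li,Be}; that leaves He.
At row 2, column 4: row 2 has {H,He,Be}; column 4 has {H,He,Be}; that leaves Li.
At row 3, column 2: row 3 has {H,Li,Be}; column 2 has {H,Be}; that leaves He.
At row 4, column 3: row 4 has {He,Li,Be}; column 3 has {He,Li,Be}; that leaves H.
At row 1, column 2: row 1 has {H,He,Be}; column 2 has {H,He,Be}; that leaves Li.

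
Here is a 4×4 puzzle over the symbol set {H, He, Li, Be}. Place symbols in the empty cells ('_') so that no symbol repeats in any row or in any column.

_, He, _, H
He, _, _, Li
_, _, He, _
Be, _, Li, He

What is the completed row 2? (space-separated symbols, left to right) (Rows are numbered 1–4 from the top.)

He Be H Li

(r1,c1) = Li
(r1,c3) = Be
(r2,c3) = H
(r3,c1) = H
(r3,c4) = Be
(r4,c2) = H
(r2,c2) = Be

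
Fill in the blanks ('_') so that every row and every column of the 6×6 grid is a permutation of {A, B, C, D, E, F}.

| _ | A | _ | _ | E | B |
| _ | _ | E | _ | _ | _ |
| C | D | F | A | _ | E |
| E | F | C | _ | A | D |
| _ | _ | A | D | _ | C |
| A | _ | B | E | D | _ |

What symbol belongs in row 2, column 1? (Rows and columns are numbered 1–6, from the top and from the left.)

Cell (r1,c3): row 1 has {A,B,E}; column 3 has {A,B,C,E,F} → D.
Cell (r3,c5): row 3 has {A,C,D,E,F}; column 5 has {A,D,E} → B.
Cell (r4,c4): row 4 has {A,C,D,E,F}; column 4 has {A,D,E} → B.
Cell (r5,c5): row 5 has {A,C,D}; column 5 has {A,B,D,E} → F.
Cell (r6,c2): row 6 has {A,B,D,E}; column 2 has {A,D,F} → C.
Cell (r6,c6): row 6 has {A,B,C,D,E}; column 6 has {B,C,D,E} → F.
Cell (r1,c1): row 1 has {A,B,D,E}; column 1 has {A,C,E} → F.
Cell (r1,c4): row 1 has {A,B,D,E,F}; column 4 has {A,B,D,E} → C.
Cell (r2,c2): row 2 has {E}; column 2 has {A,C,D,F} → B.
Cell (r2,c4): row 2 has {B,E}; column 4 has {A,B,C,D,E} → F.
Cell (r2,c5): row 2 has {B,E,F}; column 5 has {A,B,D,E,F} → C.
Cell (r2,c6): row 2 has {B,C,E,F}; column 6 has {B,C,D,E,F} → A.
Cell (r5,c1): row 5 has {A,C,D,F}; column 1 has {A,C,E,F} → B.
Cell (r5,c2): row 5 has {A,B,C,D,F}; column 2 has {A,B,C,D,F} → E.
Cell (r2,c1): row 2 has {A,B,C,E,F}; column 1 has {A,B,C,E,F} → D.

D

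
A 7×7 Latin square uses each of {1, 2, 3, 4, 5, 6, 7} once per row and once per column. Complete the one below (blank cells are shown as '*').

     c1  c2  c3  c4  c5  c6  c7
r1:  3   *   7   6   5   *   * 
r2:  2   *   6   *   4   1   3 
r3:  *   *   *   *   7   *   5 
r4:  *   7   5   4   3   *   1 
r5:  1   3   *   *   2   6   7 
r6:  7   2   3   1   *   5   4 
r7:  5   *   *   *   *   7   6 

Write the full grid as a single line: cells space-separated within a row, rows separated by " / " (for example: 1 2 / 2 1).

3 1 7 6 5 4 2 / 2 5 6 7 4 1 3 / 4 6 1 2 7 3 5 / 6 7 5 4 3 2 1 / 1 3 4 5 2 6 7 / 7 2 3 1 6 5 4 / 5 4 2 3 1 7 6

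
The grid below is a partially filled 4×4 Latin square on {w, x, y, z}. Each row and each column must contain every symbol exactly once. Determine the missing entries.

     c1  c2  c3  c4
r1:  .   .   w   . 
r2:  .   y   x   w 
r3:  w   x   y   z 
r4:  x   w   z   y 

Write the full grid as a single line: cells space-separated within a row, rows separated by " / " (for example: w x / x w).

y z w x / z y x w / w x y z / x w z y

At row 1, column 2: row 1 has {w}; column 2 has {w,x,y}; that leaves z.
At row 1, column 4: row 1 has {w,z}; column 4 has {w,y,z}; that leaves x.
At row 2, column 1: row 2 has {w,x,y}; column 1 has {w,x}; that leaves z.
At row 1, column 1: row 1 has {w,x,z}; column 1 has {w,x,z}; that leaves y.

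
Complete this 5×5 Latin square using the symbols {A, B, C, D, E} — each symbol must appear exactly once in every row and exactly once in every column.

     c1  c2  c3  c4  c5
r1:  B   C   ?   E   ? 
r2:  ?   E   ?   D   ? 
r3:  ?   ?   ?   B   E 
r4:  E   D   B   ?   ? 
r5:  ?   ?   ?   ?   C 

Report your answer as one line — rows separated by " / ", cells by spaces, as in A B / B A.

B C A E D / A E C D B / C A D B E / E D B C A / D B E A C

Cell (r3,c2): row 3 has {B,E}; column 2 has {C,D,E} → A.
Cell (r4,c5): row 4 has {B,D,E}; column 5 has {C,E} → A.
Cell (r5,c2): row 5 has {C}; column 2 has {A,C,D,E} → B.
Cell (r5,c4): row 5 has {B,C}; column 4 has {B,D,E} → A.
Cell (r1,c5): row 1 has {B,C,E}; column 5 has {A,C,E} → D.
Cell (r2,c5): row 2 has {D,E}; column 5 has {A,C,D,E} → B.
Cell (r4,c4): row 4 has {A,B,D,E}; column 4 has {A,B,D,E} → C.
Cell (r5,c1): row 5 has {A,B,C}; column 1 has {B,E} → D.
Cell (r5,c3): row 5 has {A,B,C,D}; column 3 has {B} → E.
Cell (r1,c3): row 1 has {B,C,D,E}; column 3 has {B,E} → A.
Cell (r2,c3): row 2 has {B,D,E}; column 3 has {A,B,E} → C.
Cell (r3,c1): row 3 has {A,B,E}; column 1 has {B,D,E} → C.
Cell (r3,c3): row 3 has {A,B,C,E}; column 3 has {A,B,C,E} → D.
Cell (r2,c1): row 2 has {B,C,D,E}; column 1 has {B,C,D,E} → A.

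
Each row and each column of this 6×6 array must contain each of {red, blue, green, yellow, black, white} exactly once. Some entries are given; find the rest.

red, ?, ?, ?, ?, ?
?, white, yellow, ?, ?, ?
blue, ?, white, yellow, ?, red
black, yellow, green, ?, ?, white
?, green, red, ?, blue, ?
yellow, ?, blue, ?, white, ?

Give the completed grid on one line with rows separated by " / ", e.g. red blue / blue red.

red blue black white yellow green / green white yellow red black blue / blue black white yellow green red / black yellow green blue red white / white green red black blue yellow / yellow red blue green white black

At row 1, column 3: row 1 has {red}; column 3 has {red,blue,green,yellow,white}; that leaves black.
At row 2, column 1: row 2 has {yellow,white}; column 1 has {red,blue,yellow,black}; that leaves green.
At row 3, column 2: row 3 has {red,blue,yellow,white}; column 2 has {green,yellow,white}; that leaves black.
At row 3, column 5: row 3 has {red,blue,yellow,black,white}; column 5 has {blue,white}; that leaves green.
At row 4, column 5: row 4 has {green,yellow,black,white}; column 5 has {blue,green,white}; that leaves red.
At row 5, column 1: row 5 has {red,blue,green}; column 1 has {red,blue,green,yellow,black}; that leaves white.
At row 5, column 4: row 5 has {red,blue,green,white}; column 4 has {yellow}; that leaves black.
At row 5, column 6: row 5 has {red,blue,green,black,white}; column 6 has {red,white}; that leaves yellow.
At row 6, column 2: row 6 has {blue,yellow,white}; column 2 has {green,yellow,black,white}; that leaves red.
At row 6, column 4: row 6 has {red,blue,yellow,white}; column 4 has {yellow,black}; that leaves green.
At row 6, column 6: row 6 has {red,blue,green,yellow,white}; column 6 has {red,yellow,white}; that leaves black.
At row 1, column 2: row 1 has {red,black}; column 2 has {red,green,yellow,black,white}; that leaves blue.
At row 1, column 4: row 1 has {red,blue,black}; column 4 has {green,yellow,black}; that leaves white.
At row 1, column 5: row 1 has {red,blue,black,white}; column 5 has {red,blue,green,white}; that leaves yellow.
At row 1, column 6: row 1 has {red,blue,yellow,black,white}; column 6 has {red,yellow,black,white}; that leaves green.
At row 2, column 5: row 2 has {green,yellow,white}; column 5 has {red,blue,green,yellow,white}; that leaves black.
At row 2, column 6: row 2 has {green,yellow,black,white}; column 6 has {red,green,yellow,black,white}; that leaves blue.
At row 4, column 4: row 4 has {red,green,yellow,black,white}; column 4 has {green,yellow,black,white}; that leaves blue.
At row 2, column 4: row 2 has {blue,green,yellow,black,white}; column 4 has {blue,green,yellow,black,white}; that leaves red.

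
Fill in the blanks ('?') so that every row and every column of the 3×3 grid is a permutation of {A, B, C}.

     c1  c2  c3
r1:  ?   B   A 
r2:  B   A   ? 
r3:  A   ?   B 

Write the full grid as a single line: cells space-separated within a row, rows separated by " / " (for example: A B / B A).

C B A / B A C / A C B

At row 1, column 1: row 1 has {A,B}; column 1 has {A,B}; that leaves C.
At row 2, column 3: row 2 has {A,B}; column 3 has {A,B}; that leaves C.
At row 3, column 2: row 3 has {A,B}; column 2 has {A,B}; that leaves C.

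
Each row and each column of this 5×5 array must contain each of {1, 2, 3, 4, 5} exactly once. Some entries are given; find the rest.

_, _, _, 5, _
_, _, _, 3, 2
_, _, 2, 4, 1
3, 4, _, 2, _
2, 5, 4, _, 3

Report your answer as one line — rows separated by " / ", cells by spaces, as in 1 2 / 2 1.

1 2 3 5 4 / 4 1 5 3 2 / 5 3 2 4 1 / 3 4 1 2 5 / 2 5 4 1 3

(r1,c5) = 4
(r2,c2) = 1
(r2,c3) = 5
(r3,c1) = 5
(r3,c2) = 3
(r4,c3) = 1
(r4,c5) = 5
(r5,c4) = 1
(r1,c1) = 1
(r1,c2) = 2
(r1,c3) = 3
(r2,c1) = 4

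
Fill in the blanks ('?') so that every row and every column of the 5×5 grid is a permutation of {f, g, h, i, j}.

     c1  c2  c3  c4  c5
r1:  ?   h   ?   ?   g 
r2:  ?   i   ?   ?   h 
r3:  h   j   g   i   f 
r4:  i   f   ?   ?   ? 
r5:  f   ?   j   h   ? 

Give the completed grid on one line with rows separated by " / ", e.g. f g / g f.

j h i f g / g i f j h / h j g i f / i f h g j / f g j h i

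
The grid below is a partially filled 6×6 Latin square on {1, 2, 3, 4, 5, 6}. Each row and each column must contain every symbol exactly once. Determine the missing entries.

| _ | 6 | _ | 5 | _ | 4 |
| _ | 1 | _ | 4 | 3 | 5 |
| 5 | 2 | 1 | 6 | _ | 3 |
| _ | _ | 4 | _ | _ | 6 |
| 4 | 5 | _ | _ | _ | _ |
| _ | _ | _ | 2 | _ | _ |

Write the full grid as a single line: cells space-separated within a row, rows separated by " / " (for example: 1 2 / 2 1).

1 6 3 5 2 4 / 6 1 2 4 3 5 / 5 2 1 6 4 3 / 2 3 4 1 5 6 / 4 5 6 3 1 2 / 3 4 5 2 6 1

row 3 has {1,2,3,5,6}; column 5 has {3} — only 4 is left for (r3,c5).
row 4 has {4,6}; column 2 has {1,2,5,6} — only 3 is left for (r4,c2).
row 4 has {3,4,6}; column 4 has {2,4,5,6} — only 1 is left for (r4,c4).
row 5 has {4,5}; column 4 has {1,2,4,5,6} — only 3 is left for (r5,c4).
row 6 has {2}; column 2 has {1,2,3,5,6} — only 4 is left for (r6,c2).
row 6 has {2,4}; column 6 has {3,4,5,6} — only 1 is left for (r6,c6).
row 4 has {1,3,4,6}; column 1 has {4,5} — only 2 is left for (r4,c1).
row 4 has {1,2,3,4,6}; column 5 has {3,4} — only 5 is left for (r4,c5).
row 5 has {3,4,5}; column 6 has {1,3,4,5,6} — only 2 is left for (r5,c6).
row 6 has {1,2,4}; column 5 has {3,4,5} — only 6 is left for (r6,c5).
row 2 has {1,3,4,5}; column 1 has {2,4,5} — only 6 is left for (r2,c1).
row 2 has {1,3,4,5,6}; column 3 has {1,4} — only 2 is left for (r2,c3).
row 5 has {2,3,4,5}; column 3 has {1,2,4} — only 6 is left for (r5,c3).
row 5 has {2,3,4,5,6}; column 5 has {3,4,5,6} — only 1 is left for (r5,c5).
row 6 has {1,2,4,6}; column 1 has {2,4,5,6} — only 3 is left for (r6,c1).
row 6 has {1,2,3,4,6}; column 3 has {1,2,4,6} — only 5 is left for (r6,c3).
row 1 has {4,5,6}; column 1 has {2,3,4,5,6} — only 1 is left for (r1,c1).
row 1 has {1,4,5,6}; column 3 has {1,2,4,5,6} — only 3 is left for (r1,c3).
row 1 has {1,3,4,5,6}; column 5 has {1,3,4,5,6} — only 2 is left for (r1,c5).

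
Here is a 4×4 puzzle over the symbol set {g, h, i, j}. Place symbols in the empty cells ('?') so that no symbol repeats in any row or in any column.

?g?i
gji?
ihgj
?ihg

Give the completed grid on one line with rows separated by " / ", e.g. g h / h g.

h g j i / g j i h / i h g j / j i h g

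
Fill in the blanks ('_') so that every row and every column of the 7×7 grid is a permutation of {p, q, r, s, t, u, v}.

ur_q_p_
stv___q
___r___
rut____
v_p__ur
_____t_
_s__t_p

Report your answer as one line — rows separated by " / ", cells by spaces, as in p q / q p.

u r s q v p t / s t v p u r q / t p u r q s v / r u t v p q s / v q p t s u r / p v q s r t u / q s r u t v p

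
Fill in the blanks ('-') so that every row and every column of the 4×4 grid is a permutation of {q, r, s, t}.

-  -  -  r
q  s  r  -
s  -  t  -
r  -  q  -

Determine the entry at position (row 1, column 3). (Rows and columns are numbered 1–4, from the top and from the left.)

s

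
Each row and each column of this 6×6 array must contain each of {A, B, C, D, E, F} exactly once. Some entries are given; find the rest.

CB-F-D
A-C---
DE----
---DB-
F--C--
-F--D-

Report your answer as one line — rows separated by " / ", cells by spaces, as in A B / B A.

C B E F A D / A D C B F E / D E B A C F / E C F D B A / F A D C E B / B F A E D C

(r2,c2) = D
(r4,c1) = E
(r5,c2) = A
(r5,c5) = E
(r5,c6) = B
(r6,c1) = B
(r1,c5) = A
(r2,c5) = F
(r2,c6) = E
(r3,c5) = C
(r4,c2) = C
(r5,c3) = D
(r1,c3) = E
(r2,c4) = B
(r3,c4) = A
(r3,c6) = F
(r4,c6) = A
(r6,c3) = A
(r6,c4) = E
(r6,c6) = C
(r3,c3) = B
(r4,c3) = F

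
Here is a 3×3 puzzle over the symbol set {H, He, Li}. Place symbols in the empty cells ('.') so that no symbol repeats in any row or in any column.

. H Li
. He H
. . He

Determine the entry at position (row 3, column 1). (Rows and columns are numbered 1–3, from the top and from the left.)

H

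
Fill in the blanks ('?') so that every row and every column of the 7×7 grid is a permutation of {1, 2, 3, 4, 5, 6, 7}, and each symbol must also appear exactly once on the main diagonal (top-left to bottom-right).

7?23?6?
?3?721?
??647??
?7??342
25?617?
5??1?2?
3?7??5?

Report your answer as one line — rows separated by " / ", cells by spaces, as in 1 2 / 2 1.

7 4 2 3 5 6 1 / 4 3 5 7 2 1 6 / 1 2 6 4 7 3 5 / 6 7 1 5 3 4 2 / 2 5 4 6 1 7 3 / 5 6 3 1 4 2 7 / 3 1 7 2 6 5 4

(r3,c1): row 3 has {4,6,7}; column 1 has {2,3,5,7}, so it must be 1.
(r3,c2): row 3 has {1,4,6,7}; column 2 has {3,5,7}, so it must be 2.
(r3,c6): row 3 has {1,2,4,6,7}; column 6 has {1,2,4,5,6,7}, so it must be 3.
(r3,c7): row 3 has {1,2,3,4,6,7}; column 7 has {2}, so it must be 5.
(r4,c1): row 4 has {2,3,4,7}; column 1 has {1,2,3,5,7}, so it must be 6.
(r4,c4): row 4 has {2,3,4,6,7}; column 4 has {1,3,4,6,7}; the diagonal has {1,2,3,6,7}, so it must be 5.
(r7,c4): row 7 has {3,5,7}; column 4 has {1,3,4,5,6,7}, so it must be 2.
(r7,c7): row 7 has {2,3,5,7}; column 7 has {2,5}; the diagonal has {1,2,3,5,6,7}, so it must be 4.
(r1,c7): row 1 has {2,3,6,7}; column 7 has {2,4,5}, so it must be 1.
(r2,c1): row 2 has {1,2,3,7}; column 1 has {1,2,3,5,6,7}, so it must be 4.
(r2,c3): row 2 has {1,2,3,4,7}; column 3 has {2,6,7}, so it must be 5.
(r2,c7): row 2 has {1,2,3,4,5,7}; column 7 has {1,2,4,5}, so it must be 6.
(r4,c3): row 4 has {2,3,4,5,6,7}; column 3 has {2,5,6,7}, so it must be 1.
(r5,c7): row 5 has {1,2,5,6,7}; column 7 has {1,2,4,5,6}, so it must be 3.
(r6,c7): row 6 has {1,2,5}; column 7 has {1,2,3,4,5,6}, so it must be 7.
(r7,c5): row 7 has {2,3,4,5,7}; column 5 has {1,2,3,7}, so it must be 6.
(r1,c2): row 1 has {1,2,3,6,7}; column 2 has {2,3,5,7}, so it must be 4.
(r1,c5): row 1 has {1,2,3,4,6,7}; column 5 has {1,2,3,6,7}, so it must be 5.
(r5,c3): row 5 has {1,2,3,5,6,7}; column 3 has {1,2,5,6,7}, so it must be 4.
(r6,c2): row 6 has {1,2,5,7}; column 2 has {2,3,4,5,7}, so it must be 6.
(r6,c3): row 6 has {1,2,5,6,7}; column 3 has {1,2,4,5,6,7}, so it must be 3.
(r6,c5): row 6 has {1,2,3,5,6,7}; column 5 has {1,2,3,5,6,7}, so it must be 4.
(r7,c2): row 7 has {2,3,4,5,6,7}; column 2 has {2,3,4,5,6,7}, so it must be 1.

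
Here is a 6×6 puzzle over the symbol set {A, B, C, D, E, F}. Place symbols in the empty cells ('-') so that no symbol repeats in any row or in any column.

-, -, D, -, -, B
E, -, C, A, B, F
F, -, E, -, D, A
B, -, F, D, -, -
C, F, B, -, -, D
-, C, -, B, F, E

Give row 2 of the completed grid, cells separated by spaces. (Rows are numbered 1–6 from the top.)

E D C A B F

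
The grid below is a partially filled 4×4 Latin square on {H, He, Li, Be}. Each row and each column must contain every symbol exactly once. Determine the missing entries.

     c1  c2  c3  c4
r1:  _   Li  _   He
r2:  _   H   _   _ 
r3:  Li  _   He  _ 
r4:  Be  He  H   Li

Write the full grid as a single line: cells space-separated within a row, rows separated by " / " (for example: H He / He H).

H Li Be He / He H Li Be / Li Be He H / Be He H Li

row 1 has {He,Li}; column 1 has {Li,Be} — only H is left for (r1,c1).
row 1 has {H,He,Li}; column 3 has {H,He} — only Be is left for (r1,c3).
row 2 has {H}; column 1 has {H,Li,Be} — only He is left for (r2,c1).
row 2 has {H,He}; column 3 has {H,He,Be} — only Li is left for (r2,c3).
row 2 has {H,He,Li}; column 4 has {He,Li} — only Be is left for (r2,c4).
row 3 has {He,Li}; column 2 has {H,He,Li} — only Be is left for (r3,c2).
row 3 has {He,Li,Be}; column 4 has {He,Li,Be} — only H is left for (r3,c4).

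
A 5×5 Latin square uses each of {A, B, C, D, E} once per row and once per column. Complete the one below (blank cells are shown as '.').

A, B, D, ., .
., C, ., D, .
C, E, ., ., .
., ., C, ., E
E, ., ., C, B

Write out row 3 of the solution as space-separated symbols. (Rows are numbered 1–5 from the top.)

(r1,c4) = E
(r1,c5) = C
(r2,c1) = B
(r2,c5) = A
(r3,c5) = D
(r4,c1) = D
(r4,c2) = A
(r4,c4) = B
(r5,c2) = D
(r5,c3) = A
(r2,c3) = E
(r3,c3) = B
(r3,c4) = A

C E B A D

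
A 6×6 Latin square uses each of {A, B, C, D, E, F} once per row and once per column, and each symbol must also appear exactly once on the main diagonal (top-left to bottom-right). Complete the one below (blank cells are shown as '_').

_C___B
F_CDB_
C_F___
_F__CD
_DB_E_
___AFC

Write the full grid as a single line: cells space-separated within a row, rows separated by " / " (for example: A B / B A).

D C E F A B / F A C D B E / C B F E D A / E F A B C D / A D B C E F / B E D A F C

(r2,c2) = A
(r2,c6) = E
(r3,c6) = A
(r4,c4) = B
(r5,c1) = A
(r5,c6) = F
(r1,c1) = D
(r1,c5) = A
(r3,c4) = E
(r3,c5) = D
(r4,c1) = E
(r4,c3) = A
(r5,c4) = C
(r6,c1) = B
(r6,c2) = E
(r6,c3) = D
(r1,c3) = E
(r1,c4) = F
(r3,c2) = B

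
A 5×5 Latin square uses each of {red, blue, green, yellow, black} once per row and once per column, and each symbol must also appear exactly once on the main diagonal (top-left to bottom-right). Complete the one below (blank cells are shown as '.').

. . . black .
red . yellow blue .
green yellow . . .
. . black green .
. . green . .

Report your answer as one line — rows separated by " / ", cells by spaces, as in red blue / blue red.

yellow green red black blue / red black yellow blue green / green yellow blue red black / blue red black green yellow / black blue green yellow red

(r2,c2) = black
(r2,c5) = green
(r3,c4) = red
(r5,c4) = yellow
(r3,c3) = blue
(r3,c5) = black
(r5,c5) = red
(r1,c1) = yellow
(r1,c3) = red
(r1,c5) = blue
(r4,c1) = blue
(r4,c2) = red
(r4,c5) = yellow
(r5,c1) = black
(r5,c2) = blue
(r1,c2) = green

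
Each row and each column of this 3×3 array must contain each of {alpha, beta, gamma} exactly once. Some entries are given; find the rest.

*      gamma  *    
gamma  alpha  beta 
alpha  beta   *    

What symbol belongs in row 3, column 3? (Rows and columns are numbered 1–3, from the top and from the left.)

row 1 has {gamma}; column 1 has {alpha,gamma} — only beta is left for (r1,c1).
row 1 has {beta,gamma}; column 3 has {beta} — only alpha is left for (r1,c3).
row 3 has {alpha,beta}; column 3 has {alpha,beta} — only gamma is left for (r3,c3).

gamma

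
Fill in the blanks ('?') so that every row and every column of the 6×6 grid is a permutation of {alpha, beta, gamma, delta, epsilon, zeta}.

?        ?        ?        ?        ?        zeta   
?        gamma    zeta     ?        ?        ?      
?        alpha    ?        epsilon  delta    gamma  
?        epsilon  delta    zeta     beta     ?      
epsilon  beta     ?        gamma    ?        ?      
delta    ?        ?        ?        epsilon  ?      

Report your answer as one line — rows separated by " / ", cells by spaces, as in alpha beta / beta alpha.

Cell (r1,c2): row 1 has {zeta}; column 2 has {alpha,beta,gamma,epsilon} → delta.
Cell (r2,c5): row 2 has {gamma,zeta}; column 5 has {beta,delta,epsilon} → alpha.
Cell (r3,c3): row 3 has {alpha,gamma,delta,epsilon}; column 3 has {delta,zeta} → beta.
Cell (r4,c6): row 4 has {beta,delta,epsilon,zeta}; column 6 has {gamma,zeta} → alpha.
Cell (r5,c3): row 5 has {beta,gamma,epsilon}; column 3 has {beta,delta,zeta} → alpha.
Cell (r5,c5): row 5 has {alpha,beta,gamma,epsilon}; column 5 has {alpha,beta,delta,epsilon} → zeta.
Cell (r5,c6): row 5 has {alpha,beta,gamma,epsilon,zeta}; column 6 has {alpha,gamma,zeta} → delta.
Cell (r6,c2): row 6 has {delta,epsilon}; column 2 has {alpha,beta,gamma,delta,epsilon} → zeta.
Cell (r6,c3): row 6 has {delta,epsilon,zeta}; column 3 has {alpha,beta,delta,zeta} → gamma.
Cell (r6,c6): row 6 has {gamma,delta,epsilon,zeta}; column 6 has {alpha,gamma,delta,zeta} → beta.
Cell (r1,c3): row 1 has {delta,zeta}; column 3 has {alpha,beta,gamma,delta,zeta} → epsilon.
Cell (r1,c5): row 1 has {delta,epsilon,zeta}; column 5 has {alpha,beta,delta,epsilon,zeta} → gamma.
Cell (r2,c1): row 2 has {alpha,gamma,zeta}; column 1 has {delta,epsilon} → beta.
Cell (r2,c4): row 2 has {alpha,beta,gamma,zeta}; column 4 has {gamma,epsilon,zeta} → delta.
Cell (r2,c6): row 2 has {alpha,beta,gamma,delta,zeta}; column 6 has {alpha,beta,gamma,delta,zeta} → epsilon.
Cell (r3,c1): row 3 has {alpha,beta,gamma,delta,epsilon}; column 1 has {beta,delta,epsilon} → zeta.
Cell (r4,c1): row 4 has {alpha,beta,delta,epsilon,zeta}; column 1 has {beta,delta,epsilon,zeta} → gamma.
Cell (r6,c4): row 6 has {beta,gamma,delta,epsilon,zeta}; column 4 has {gamma,delta,epsilon,zeta} → alpha.
Cell (r1,c1): row 1 has {gamma,delta,epsilon,zeta}; column 1 has {beta,gamma,delta,epsilon,zeta} → alpha.
Cell (r1,c4): row 1 has {alpha,gamma,delta,epsilon,zeta}; column 4 has {alpha,gamma,delta,epsilon,zeta} → beta.

alpha delta epsilon beta gamma zeta / beta gamma zeta delta alpha epsilon / zeta alpha beta epsilon delta gamma / gamma epsilon delta zeta beta alpha / epsilon beta alpha gamma zeta delta / delta zeta gamma alpha epsilon beta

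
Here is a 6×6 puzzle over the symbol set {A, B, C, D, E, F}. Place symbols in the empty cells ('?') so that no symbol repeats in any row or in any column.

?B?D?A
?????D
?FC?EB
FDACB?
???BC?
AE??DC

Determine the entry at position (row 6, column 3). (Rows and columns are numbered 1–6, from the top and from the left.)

B

At row 1, column 5: row 1 has {A,B,D}; column 5 has {B,C,D,E}; that leaves F.
At row 2, column 5: row 2 has {D}; column 5 has {B,C,D,E,F}; that leaves A.
At row 3, column 1: row 3 has {B,C,E,F}; column 1 has {A,F}; that leaves D.
At row 3, column 4: row 3 has {B,C,D,E,F}; column 4 has {B,C,D}; that leaves A.
At row 4, column 6: row 4 has {A,B,C,D,F}; column 6 has {A,B,C,D}; that leaves E.
At row 5, column 1: row 5 has {B,C}; column 1 has {A,D,F}; that leaves E.
At row 5, column 2: row 5 has {B,C,E}; column 2 has {B,D,E,F}; that leaves A.
At row 5, column 6: row 5 has {A,B,C,E}; column 6 has {A,B,C,D,E}; that leaves F.
At row 6, column 4: row 6 has {A,C,D,E}; column 4 has {A,B,C,D}; that leaves F.
At row 1, column 1: row 1 has {A,B,D,F}; column 1 has {A,D,E,F}; that leaves C.
At row 1, column 3: row 1 has {A,B,C,D,F}; column 3 has {A,C}; that leaves E.
At row 2, column 1: row 2 has {A,D}; column 1 has {A,C,D,E,F}; that leaves B.
At row 2, column 2: row 2 has {A,B,D}; column 2 has {A,B,D,E,F}; that leaves C.
At row 2, column 3: row 2 has {A,B,C,D}; column 3 has {A,C,E}; that leaves F.
At row 2, column 4: row 2 has {A,B,C,D,F}; column 4 has {A,B,C,D,F}; that leaves E.
At row 5, column 3: row 5 has {A,B,C,E,F}; column 3 has {A,C,E,F}; that leaves D.
At row 6, column 3: row 6 has {A,C,D,E,F}; column 3 has {A,C,D,E,F}; that leaves B.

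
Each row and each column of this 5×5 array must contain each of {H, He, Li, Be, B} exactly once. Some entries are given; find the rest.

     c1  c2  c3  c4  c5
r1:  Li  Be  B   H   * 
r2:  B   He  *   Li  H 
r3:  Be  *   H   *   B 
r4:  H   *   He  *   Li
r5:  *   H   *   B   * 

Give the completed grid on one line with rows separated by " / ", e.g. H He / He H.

(r1,c5) = He
(r2,c3) = Be
(r3,c2) = Li
(r3,c4) = He
(r4,c2) = B
(r4,c4) = Be
(r5,c1) = He
(r5,c3) = Li
(r5,c5) = Be

Li Be B H He / B He Be Li H / Be Li H He B / H B He Be Li / He H Li B Be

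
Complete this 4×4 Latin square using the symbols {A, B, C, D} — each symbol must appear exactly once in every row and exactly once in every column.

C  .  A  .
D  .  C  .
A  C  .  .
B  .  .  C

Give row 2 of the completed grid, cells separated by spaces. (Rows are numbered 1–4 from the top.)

D B C A

(r4,c3) = D
(r3,c3) = B
(r3,c4) = D
(r4,c2) = A
(r1,c4) = B
(r2,c2) = B
(r2,c4) = A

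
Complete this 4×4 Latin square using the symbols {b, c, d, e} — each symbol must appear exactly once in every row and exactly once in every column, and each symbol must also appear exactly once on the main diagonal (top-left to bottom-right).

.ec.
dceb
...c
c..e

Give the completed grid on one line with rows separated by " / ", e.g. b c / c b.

(r1,c1) = b
(r1,c4) = d
(r3,c1) = e
(r3,c3) = d
(r4,c3) = b
(r3,c2) = b
(r4,c2) = d

b e c d / d c e b / e b d c / c d b e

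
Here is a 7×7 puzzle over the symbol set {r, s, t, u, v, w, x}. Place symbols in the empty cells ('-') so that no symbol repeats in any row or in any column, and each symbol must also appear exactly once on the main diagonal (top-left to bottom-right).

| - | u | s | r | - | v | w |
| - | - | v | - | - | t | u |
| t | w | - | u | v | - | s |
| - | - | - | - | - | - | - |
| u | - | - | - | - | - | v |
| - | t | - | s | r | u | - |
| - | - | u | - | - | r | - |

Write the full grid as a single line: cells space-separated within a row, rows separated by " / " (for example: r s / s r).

x u s r t v w / r s v w x t u / t w r u v x s / s x t v u w r / u r x t w s v / v t w s r u x / w v u x s r t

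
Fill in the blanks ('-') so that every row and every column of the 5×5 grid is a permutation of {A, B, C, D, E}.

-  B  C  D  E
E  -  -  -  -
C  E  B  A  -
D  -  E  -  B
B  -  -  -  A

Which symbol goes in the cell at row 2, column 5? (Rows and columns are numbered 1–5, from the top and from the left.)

C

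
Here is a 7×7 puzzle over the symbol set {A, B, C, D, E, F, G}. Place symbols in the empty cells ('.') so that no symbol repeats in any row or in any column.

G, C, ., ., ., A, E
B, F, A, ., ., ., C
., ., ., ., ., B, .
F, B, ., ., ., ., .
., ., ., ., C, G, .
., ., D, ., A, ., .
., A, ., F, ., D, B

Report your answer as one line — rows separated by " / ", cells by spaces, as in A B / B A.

G C F D B A E / B F A G D E C / D G E C F B A / F B G A E C D / A D B E C G F / C E D B A F G / E A C F G D B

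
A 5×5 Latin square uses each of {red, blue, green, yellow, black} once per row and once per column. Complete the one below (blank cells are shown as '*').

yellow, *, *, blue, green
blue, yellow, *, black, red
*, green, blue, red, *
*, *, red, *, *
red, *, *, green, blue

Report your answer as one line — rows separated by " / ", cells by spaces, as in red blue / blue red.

(r1,c3) = black
(r2,c3) = green
(r3,c1) = black
(r3,c5) = yellow
(r4,c1) = green
(r4,c4) = yellow
(r4,c5) = black
(r5,c2) = black
(r5,c3) = yellow
(r1,c2) = red
(r4,c2) = blue

yellow red black blue green / blue yellow green black red / black green blue red yellow / green blue red yellow black / red black yellow green blue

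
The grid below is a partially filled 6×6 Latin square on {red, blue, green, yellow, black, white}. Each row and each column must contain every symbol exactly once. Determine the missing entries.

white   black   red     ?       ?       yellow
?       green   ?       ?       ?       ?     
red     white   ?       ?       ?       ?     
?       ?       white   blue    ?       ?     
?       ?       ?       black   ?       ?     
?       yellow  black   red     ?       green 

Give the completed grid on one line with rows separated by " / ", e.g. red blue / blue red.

white black red green blue yellow / black green blue white yellow red / red white green yellow black blue / yellow red white blue green black / green blue yellow black red white / blue yellow black red white green

At row 1, column 4: row 1 has {red,yellow,black,white}; column 4 has {red,blue,black}; that leaves green.
At row 1, column 5: row 1 has {red,green,yellow,black,white}; column 5 is empty so far; that leaves blue.
At row 3, column 4: row 3 has {red,white}; column 4 has {red,blue,green,black}; that leaves yellow.
At row 4, column 2: row 4 has {blue,white}; column 2 has {green,yellow,black,white}; that leaves red.
At row 4, column 6: row 4 has {red,blue,white}; column 6 has {green,yellow}; that leaves black.
At row 5, column 2: row 5 has {black}; column 2 has {red,green,yellow,black,white}; that leaves blue.
At row 6, column 1: row 6 has {red,green,yellow,black}; column 1 has {red,white}; that leaves blue.
At row 6, column 5: row 6 has {red,blue,green,yellow,black}; column 5 has {blue}; that leaves white.
At row 2, column 4: row 2 has {green}; column 4 has {red,blue,green,yellow,black}; that leaves white.
At row 3, column 6: row 3 has {red,yellow,white}; column 6 has {green,yellow,black}; that leaves blue.
At row 2, column 6: row 2 has {green,white}; column 6 has {blue,green,yellow,black}; that leaves red.
At row 3, column 3: row 3 has {red,blue,yellow,white}; column 3 has {red,black,white}; that leaves green.
At row 3, column 5: row 3 has {red,blue,green,yellow,white}; column 5 has {blue,white}; that leaves black.
At row 5, column 3: row 5 has {blue,black}; column 3 has {red,green,black,white}; that leaves yellow.
At row 5, column 6: row 5 has {blue,yellow,black}; column 6 has {red,blue,green,yellow,black}; that leaves white.
At row 2, column 3: row 2 has {red,green,white}; column 3 has {red,green,yellow,black,white}; that leaves blue.
At row 2, column 5: row 2 has {red,blue,green,white}; column 5 has {blue,black,white}; that leaves yellow.
At row 4, column 5: row 4 has {red,blue,black,white}; column 5 has {blue,yellow,black,white}; that leaves green.
At row 5, column 1: row 5 has {blue,yellow,black,white}; column 1 has {red,blue,white}; that leaves green.
At row 5, column 5: row 5 has {blue,green,yellow,black,white}; column 5 has {blue,green,yellow,black,white}; that leaves red.
At row 2, column 1: row 2 has {red,blue,green,yellow,white}; column 1 has {red,blue,green,white}; that leaves black.
At row 4, column 1: row 4 has {red,blue,green,black,white}; column 1 has {red,blue,green,black,white}; that leaves yellow.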